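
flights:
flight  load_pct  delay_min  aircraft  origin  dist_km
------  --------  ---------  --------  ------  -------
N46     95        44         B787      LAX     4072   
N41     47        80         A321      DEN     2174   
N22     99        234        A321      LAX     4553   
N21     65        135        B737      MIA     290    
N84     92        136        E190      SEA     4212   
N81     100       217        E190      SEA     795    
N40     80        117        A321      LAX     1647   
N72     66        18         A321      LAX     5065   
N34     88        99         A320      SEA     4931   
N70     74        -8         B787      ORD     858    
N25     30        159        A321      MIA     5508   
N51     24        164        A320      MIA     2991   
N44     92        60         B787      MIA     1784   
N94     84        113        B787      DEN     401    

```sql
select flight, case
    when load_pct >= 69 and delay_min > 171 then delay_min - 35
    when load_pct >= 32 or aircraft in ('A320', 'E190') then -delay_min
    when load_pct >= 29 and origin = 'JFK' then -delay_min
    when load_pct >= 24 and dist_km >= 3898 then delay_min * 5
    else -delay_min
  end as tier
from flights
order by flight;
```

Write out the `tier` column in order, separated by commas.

-135, 199, 795, -99, -117, -80, -60, -44, -164, 8, -18, 182, -136, -113

flight=N21: load_pct >= 32 or aircraft in ('A320', 'E190') → -135
flight=N22: load_pct >= 69 and delay_min > 171 → 199
flight=N25: load_pct >= 24 and dist_km >= 3898 → 795
flight=N34: load_pct >= 32 or aircraft in ('A320', 'E190') → -99
flight=N40: load_pct >= 32 or aircraft in ('A320', 'E190') → -117
flight=N41: load_pct >= 32 or aircraft in ('A320', 'E190') → -80
flight=N44: load_pct >= 32 or aircraft in ('A320', 'E190') → -60
flight=N46: load_pct >= 32 or aircraft in ('A320', 'E190') → -44
flight=N51: load_pct >= 32 or aircraft in ('A320', 'E190') → -164
flight=N70: load_pct >= 32 or aircraft in ('A320', 'E190') → 8
flight=N72: load_pct >= 32 or aircraft in ('A320', 'E190') → -18
flight=N81: load_pct >= 69 and delay_min > 171 → 182
flight=N84: load_pct >= 32 or aircraft in ('A320', 'E190') → -136
flight=N94: load_pct >= 32 or aircraft in ('A320', 'E190') → -113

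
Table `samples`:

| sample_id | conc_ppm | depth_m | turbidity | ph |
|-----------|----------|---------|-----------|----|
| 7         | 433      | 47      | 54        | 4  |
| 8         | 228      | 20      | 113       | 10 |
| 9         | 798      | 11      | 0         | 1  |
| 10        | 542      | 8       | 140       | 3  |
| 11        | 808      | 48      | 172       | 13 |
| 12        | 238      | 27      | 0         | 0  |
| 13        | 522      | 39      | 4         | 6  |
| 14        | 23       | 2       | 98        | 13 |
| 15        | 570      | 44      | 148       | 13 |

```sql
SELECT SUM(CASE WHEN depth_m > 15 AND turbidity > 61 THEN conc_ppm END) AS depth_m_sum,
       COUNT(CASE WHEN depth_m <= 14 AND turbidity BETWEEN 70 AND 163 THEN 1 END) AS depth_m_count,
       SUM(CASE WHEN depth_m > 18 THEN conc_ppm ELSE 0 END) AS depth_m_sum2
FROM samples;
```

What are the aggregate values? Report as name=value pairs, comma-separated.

[depth_m_sum: depth_m > 15 AND turbidity > 61]
sample_id=7: ✗
sample_id=8: ✓ → 228
sample_id=9: ✗
sample_id=10: ✗
sample_id=11: ✓ → 808
sample_id=12: ✗
sample_id=13: ✗
sample_id=14: ✗
sample_id=15: ✓ → 570
depth_m_sum = 228 + 808 + 570 = 1606
—
[depth_m_count: depth_m <= 14 AND turbidity BETWEEN 70 AND 163]
sample_id=7: ✗
sample_id=8: ✗
sample_id=9: ✗
sample_id=10: ✓ → 1
sample_id=11: ✗
sample_id=12: ✗
sample_id=13: ✗
sample_id=14: ✓ → 1
sample_id=15: ✗
depth_m_count = COUNT(1, 1) = 2
—
[depth_m_sum2: depth_m > 18]
sample_id=7: ✓ → 433
sample_id=8: ✓ → 228
sample_id=9: ✗
sample_id=10: ✗
sample_id=11: ✓ → 808
sample_id=12: ✓ → 238
sample_id=13: ✓ → 522
sample_id=14: ✗
sample_id=15: ✓ → 570
depth_m_sum2 = 433 + 228 + 808 + 238 + 522 + 570 = 2799

depth_m_sum=1606, depth_m_count=2, depth_m_sum2=2799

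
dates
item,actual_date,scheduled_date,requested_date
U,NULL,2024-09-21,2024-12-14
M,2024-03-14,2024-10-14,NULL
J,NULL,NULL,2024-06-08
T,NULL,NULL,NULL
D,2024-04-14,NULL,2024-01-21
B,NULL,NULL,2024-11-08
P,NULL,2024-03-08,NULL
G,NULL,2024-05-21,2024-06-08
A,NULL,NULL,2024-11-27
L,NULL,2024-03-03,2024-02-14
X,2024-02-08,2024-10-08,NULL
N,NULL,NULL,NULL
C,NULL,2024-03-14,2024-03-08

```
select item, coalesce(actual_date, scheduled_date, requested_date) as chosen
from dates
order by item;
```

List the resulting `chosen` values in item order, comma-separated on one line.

item=A: actual_date=NULL, scheduled_date=NULL, requested_date=2024-11-27 → 2024-11-27
item=B: actual_date=NULL, scheduled_date=NULL, requested_date=2024-11-08 → 2024-11-08
item=C: actual_date=NULL, scheduled_date=2024-03-14 → 2024-03-14
item=D: actual_date=2024-04-14 → 2024-04-14
item=G: actual_date=NULL, scheduled_date=2024-05-21 → 2024-05-21
item=J: actual_date=NULL, scheduled_date=NULL, requested_date=2024-06-08 → 2024-06-08
item=L: actual_date=NULL, scheduled_date=2024-03-03 → 2024-03-03
item=M: actual_date=2024-03-14 → 2024-03-14
item=N: actual_date=NULL, scheduled_date=NULL, requested_date=NULL (all NULL) → NULL
item=P: actual_date=NULL, scheduled_date=2024-03-08 → 2024-03-08
item=T: actual_date=NULL, scheduled_date=NULL, requested_date=NULL (all NULL) → NULL
item=U: actual_date=NULL, scheduled_date=2024-09-21 → 2024-09-21
item=X: actual_date=2024-02-08 → 2024-02-08

2024-11-27, 2024-11-08, 2024-03-14, 2024-04-14, 2024-05-21, 2024-06-08, 2024-03-03, 2024-03-14, NULL, 2024-03-08, NULL, 2024-09-21, 2024-02-08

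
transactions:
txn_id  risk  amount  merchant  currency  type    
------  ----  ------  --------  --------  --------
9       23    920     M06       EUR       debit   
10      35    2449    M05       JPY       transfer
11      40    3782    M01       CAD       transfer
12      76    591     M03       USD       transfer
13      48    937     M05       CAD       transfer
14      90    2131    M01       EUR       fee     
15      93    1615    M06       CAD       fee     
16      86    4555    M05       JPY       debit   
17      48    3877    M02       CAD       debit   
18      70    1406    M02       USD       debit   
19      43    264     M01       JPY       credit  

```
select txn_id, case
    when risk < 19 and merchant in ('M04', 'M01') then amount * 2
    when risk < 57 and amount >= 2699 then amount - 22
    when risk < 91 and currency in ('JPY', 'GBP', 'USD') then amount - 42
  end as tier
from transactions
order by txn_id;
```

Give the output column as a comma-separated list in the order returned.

txn_id=9: (no match → NULL) → NULL
txn_id=10: risk < 91 and currency in ('JPY', 'GBP', 'USD') → 2407
txn_id=11: risk < 57 and amount >= 2699 → 3760
txn_id=12: risk < 91 and currency in ('JPY', 'GBP', 'USD') → 549
txn_id=13: (no match → NULL) → NULL
txn_id=14: (no match → NULL) → NULL
txn_id=15: (no match → NULL) → NULL
txn_id=16: risk < 91 and currency in ('JPY', 'GBP', 'USD') → 4513
txn_id=17: risk < 57 and amount >= 2699 → 3855
txn_id=18: risk < 91 and currency in ('JPY', 'GBP', 'USD') → 1364
txn_id=19: risk < 91 and currency in ('JPY', 'GBP', 'USD') → 222

NULL, 2407, 3760, 549, NULL, NULL, NULL, 4513, 3855, 1364, 222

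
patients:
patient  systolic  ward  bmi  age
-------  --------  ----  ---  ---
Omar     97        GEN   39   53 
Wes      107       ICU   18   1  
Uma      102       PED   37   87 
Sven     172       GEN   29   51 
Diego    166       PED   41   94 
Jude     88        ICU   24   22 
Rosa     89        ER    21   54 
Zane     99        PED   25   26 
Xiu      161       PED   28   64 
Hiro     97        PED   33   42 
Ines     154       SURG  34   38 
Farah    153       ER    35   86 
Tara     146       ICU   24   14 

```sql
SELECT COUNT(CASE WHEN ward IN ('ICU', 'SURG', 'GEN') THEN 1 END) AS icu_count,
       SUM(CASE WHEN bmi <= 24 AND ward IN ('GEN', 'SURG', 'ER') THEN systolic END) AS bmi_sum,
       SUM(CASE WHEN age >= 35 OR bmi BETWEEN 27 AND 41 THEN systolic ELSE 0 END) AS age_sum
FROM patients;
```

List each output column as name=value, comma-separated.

icu_count=6, bmi_sum=89, age_sum=1191

[icu_count: ward IN ('ICU', 'SURG', 'GEN')]
patient=Omar: ✓ → 1
patient=Wes: ✓ → 1
patient=Uma: ✗
patient=Sven: ✓ → 1
patient=Diego: ✗
patient=Jude: ✓ → 1
patient=Rosa: ✗
patient=Zane: ✗
patient=Xiu: ✗
patient=Hiro: ✗
patient=Ines: ✓ → 1
patient=Farah: ✗
patient=Tara: ✓ → 1
icu_count = COUNT(1, 1, 1, 1, 1, 1) = 6
—
[bmi_sum: bmi <= 24 AND ward IN ('GEN', 'SURG', 'ER')]
patient=Omar: ✗
patient=Wes: ✗
patient=Uma: ✗
patient=Sven: ✗
patient=Diego: ✗
patient=Jude: ✗
patient=Rosa: ✓ → 89
patient=Zane: ✗
patient=Xiu: ✗
patient=Hiro: ✗
patient=Ines: ✗
patient=Farah: ✗
patient=Tara: ✗
bmi_sum = 89
—
[age_sum: age >= 35 OR bmi BETWEEN 27 AND 41]
patient=Omar: ✓ → 97
patient=Wes: ✗
patient=Uma: ✓ → 102
patient=Sven: ✓ → 172
patient=Diego: ✓ → 166
patient=Jude: ✗
patient=Rosa: ✓ → 89
patient=Zane: ✗
patient=Xiu: ✓ → 161
patient=Hiro: ✓ → 97
patient=Ines: ✓ → 154
patient=Farah: ✓ → 153
patient=Tara: ✗
age_sum = 97 + 102 + 172 + 166 + 89 + 161 + 97 + 154 + 153 = 1191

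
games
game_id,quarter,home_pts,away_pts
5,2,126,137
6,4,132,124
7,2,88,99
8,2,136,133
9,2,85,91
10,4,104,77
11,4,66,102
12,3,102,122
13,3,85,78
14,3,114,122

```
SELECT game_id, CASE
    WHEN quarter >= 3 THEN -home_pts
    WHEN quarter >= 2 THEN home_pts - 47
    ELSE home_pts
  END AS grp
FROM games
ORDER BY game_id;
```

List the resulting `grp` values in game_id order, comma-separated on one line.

79, -132, 41, 89, 38, -104, -66, -102, -85, -114

game_id=5: quarter >= 2 → 79
game_id=6: quarter >= 3 → -132
game_id=7: quarter >= 2 → 41
game_id=8: quarter >= 2 → 89
game_id=9: quarter >= 2 → 38
game_id=10: quarter >= 3 → -104
game_id=11: quarter >= 3 → -66
game_id=12: quarter >= 3 → -102
game_id=13: quarter >= 3 → -85
game_id=14: quarter >= 3 → -114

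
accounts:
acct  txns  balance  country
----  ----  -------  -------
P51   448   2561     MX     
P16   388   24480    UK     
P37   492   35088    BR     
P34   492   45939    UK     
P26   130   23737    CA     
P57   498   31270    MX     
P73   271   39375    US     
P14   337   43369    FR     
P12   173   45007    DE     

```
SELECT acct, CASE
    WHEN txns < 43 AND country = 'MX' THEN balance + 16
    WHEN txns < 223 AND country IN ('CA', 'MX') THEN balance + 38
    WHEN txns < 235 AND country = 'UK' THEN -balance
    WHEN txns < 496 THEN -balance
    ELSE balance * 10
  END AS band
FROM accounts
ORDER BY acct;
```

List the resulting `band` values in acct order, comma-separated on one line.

acct=P12: txns < 496 → -45007
acct=P14: txns < 496 → -43369
acct=P16: txns < 496 → -24480
acct=P26: txns < 223 AND country IN ('CA', 'MX') → 23775
acct=P34: txns < 496 → -45939
acct=P37: txns < 496 → -35088
acct=P51: txns < 496 → -2561
acct=P57: ELSE → 312700
acct=P73: txns < 496 → -39375

-45007, -43369, -24480, 23775, -45939, -35088, -2561, 312700, -39375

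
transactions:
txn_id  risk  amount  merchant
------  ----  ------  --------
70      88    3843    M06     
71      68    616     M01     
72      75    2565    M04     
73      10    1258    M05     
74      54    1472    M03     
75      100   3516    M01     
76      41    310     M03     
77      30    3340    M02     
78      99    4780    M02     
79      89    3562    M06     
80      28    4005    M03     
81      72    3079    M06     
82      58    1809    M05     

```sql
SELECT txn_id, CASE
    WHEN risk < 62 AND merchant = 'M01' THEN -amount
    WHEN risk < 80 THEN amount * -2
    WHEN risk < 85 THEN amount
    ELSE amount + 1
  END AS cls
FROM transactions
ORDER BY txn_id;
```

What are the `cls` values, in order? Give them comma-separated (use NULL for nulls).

txn_id=70: ELSE → 3844
txn_id=71: risk < 80 → -1232
txn_id=72: risk < 80 → -5130
txn_id=73: risk < 80 → -2516
txn_id=74: risk < 80 → -2944
txn_id=75: ELSE → 3517
txn_id=76: risk < 80 → -620
txn_id=77: risk < 80 → -6680
txn_id=78: ELSE → 4781
txn_id=79: ELSE → 3563
txn_id=80: risk < 80 → -8010
txn_id=81: risk < 80 → -6158
txn_id=82: risk < 80 → -3618

3844, -1232, -5130, -2516, -2944, 3517, -620, -6680, 4781, 3563, -8010, -6158, -3618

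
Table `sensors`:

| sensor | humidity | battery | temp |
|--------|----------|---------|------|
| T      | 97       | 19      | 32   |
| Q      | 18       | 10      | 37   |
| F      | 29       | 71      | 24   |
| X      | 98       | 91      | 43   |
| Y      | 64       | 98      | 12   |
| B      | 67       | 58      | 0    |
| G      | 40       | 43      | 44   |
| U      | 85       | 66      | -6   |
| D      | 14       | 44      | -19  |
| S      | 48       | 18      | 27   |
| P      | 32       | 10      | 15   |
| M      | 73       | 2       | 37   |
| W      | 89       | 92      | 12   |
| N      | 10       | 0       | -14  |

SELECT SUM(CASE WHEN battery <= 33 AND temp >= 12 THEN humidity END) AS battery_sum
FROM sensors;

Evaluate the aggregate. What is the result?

sensor=T: ✓ → 97
sensor=Q: ✓ → 18
sensor=F: ✗
sensor=X: ✗
sensor=Y: ✗
sensor=B: ✗
sensor=G: ✗
sensor=U: ✗
sensor=D: ✗
sensor=S: ✓ → 48
sensor=P: ✓ → 32
sensor=M: ✓ → 73
sensor=W: ✗
sensor=N: ✗
battery_sum = 97 + 18 + 48 + 32 + 73 = 268

268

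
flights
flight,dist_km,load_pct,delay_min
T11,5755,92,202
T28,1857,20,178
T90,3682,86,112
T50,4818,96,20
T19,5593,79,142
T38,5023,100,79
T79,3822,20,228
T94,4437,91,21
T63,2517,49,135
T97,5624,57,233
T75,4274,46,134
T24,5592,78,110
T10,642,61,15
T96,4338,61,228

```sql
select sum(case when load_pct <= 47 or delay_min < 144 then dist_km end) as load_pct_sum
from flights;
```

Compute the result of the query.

flight=T11: ✗
flight=T28: ✓ → 1857
flight=T90: ✓ → 3682
flight=T50: ✓ → 4818
flight=T19: ✓ → 5593
flight=T38: ✓ → 5023
flight=T79: ✓ → 3822
flight=T94: ✓ → 4437
flight=T63: ✓ → 2517
flight=T97: ✗
flight=T75: ✓ → 4274
flight=T24: ✓ → 5592
flight=T10: ✓ → 642
flight=T96: ✗
load_pct_sum = 1857 + 3682 + 4818 + 5593 + 5023 + 3822 + 4437 + 2517 + 4274 + 5592 + 642 = 42257

42257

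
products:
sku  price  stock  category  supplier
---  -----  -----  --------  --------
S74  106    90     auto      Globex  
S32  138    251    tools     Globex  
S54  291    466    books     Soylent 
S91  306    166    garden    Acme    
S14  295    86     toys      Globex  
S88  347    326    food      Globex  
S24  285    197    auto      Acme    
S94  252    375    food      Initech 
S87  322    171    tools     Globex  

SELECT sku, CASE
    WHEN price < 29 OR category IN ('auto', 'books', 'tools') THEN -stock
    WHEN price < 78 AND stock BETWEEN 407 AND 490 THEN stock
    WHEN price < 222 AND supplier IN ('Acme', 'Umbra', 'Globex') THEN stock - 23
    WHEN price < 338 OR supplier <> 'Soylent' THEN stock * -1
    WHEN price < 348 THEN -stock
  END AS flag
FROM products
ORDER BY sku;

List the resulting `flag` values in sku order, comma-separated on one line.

sku=S14: price < 338 OR supplier <> 'Soylent' → -86
sku=S24: price < 29 OR category IN ('auto', 'books', 'tools') → -197
sku=S32: price < 29 OR category IN ('auto', 'books', 'tools') → -251
sku=S54: price < 29 OR category IN ('auto', 'books', 'tools') → -466
sku=S74: price < 29 OR category IN ('auto', 'books', 'tools') → -90
sku=S87: price < 29 OR category IN ('auto', 'books', 'tools') → -171
sku=S88: price < 338 OR supplier <> 'Soylent' → -326
sku=S91: price < 338 OR supplier <> 'Soylent' → -166
sku=S94: price < 338 OR supplier <> 'Soylent' → -375

-86, -197, -251, -466, -90, -171, -326, -166, -375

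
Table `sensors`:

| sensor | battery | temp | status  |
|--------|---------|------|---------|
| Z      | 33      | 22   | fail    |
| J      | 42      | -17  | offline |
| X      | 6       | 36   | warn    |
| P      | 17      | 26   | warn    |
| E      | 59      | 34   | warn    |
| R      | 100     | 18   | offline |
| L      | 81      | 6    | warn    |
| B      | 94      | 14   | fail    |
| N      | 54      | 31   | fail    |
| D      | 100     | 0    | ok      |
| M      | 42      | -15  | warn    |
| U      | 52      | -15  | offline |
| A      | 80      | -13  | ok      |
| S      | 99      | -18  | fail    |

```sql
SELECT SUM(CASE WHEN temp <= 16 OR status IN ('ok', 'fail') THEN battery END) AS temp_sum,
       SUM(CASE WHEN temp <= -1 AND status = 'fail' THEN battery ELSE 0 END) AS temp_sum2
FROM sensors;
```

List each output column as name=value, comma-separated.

[temp_sum: temp <= 16 OR status IN ('ok', 'fail')]
sensor=Z: ✓ → 33
sensor=J: ✓ → 42
sensor=X: ✗
sensor=P: ✗
sensor=E: ✗
sensor=R: ✗
sensor=L: ✓ → 81
sensor=B: ✓ → 94
sensor=N: ✓ → 54
sensor=D: ✓ → 100
sensor=M: ✓ → 42
sensor=U: ✓ → 52
sensor=A: ✓ → 80
sensor=S: ✓ → 99
temp_sum = 33 + 42 + 81 + 94 + 54 + 100 + 42 + 52 + 80 + 99 = 677
—
[temp_sum2: temp <= -1 AND status = 'fail']
sensor=Z: ✗
sensor=J: ✗
sensor=X: ✗
sensor=P: ✗
sensor=E: ✗
sensor=R: ✗
sensor=L: ✗
sensor=B: ✗
sensor=N: ✗
sensor=D: ✗
sensor=M: ✗
sensor=U: ✗
sensor=A: ✗
sensor=S: ✓ → 99
temp_sum2 = 99

temp_sum=677, temp_sum2=99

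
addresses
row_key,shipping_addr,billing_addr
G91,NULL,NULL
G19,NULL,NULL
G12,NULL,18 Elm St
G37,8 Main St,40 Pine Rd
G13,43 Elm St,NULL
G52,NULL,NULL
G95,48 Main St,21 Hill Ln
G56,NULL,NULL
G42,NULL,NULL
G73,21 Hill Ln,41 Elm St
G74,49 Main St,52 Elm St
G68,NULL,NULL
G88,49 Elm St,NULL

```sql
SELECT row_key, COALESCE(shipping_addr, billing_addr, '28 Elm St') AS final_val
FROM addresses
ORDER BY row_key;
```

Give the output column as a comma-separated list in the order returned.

18 Elm St, 43 Elm St, 28 Elm St, 8 Main St, 28 Elm St, 28 Elm St, 28 Elm St, 28 Elm St, 21 Hill Ln, 49 Main St, 49 Elm St, 28 Elm St, 48 Main St

row_key=G12: shipping_addr=NULL, billing_addr=18 Elm St → 18 Elm St
row_key=G13: shipping_addr=43 Elm St → 43 Elm St
row_key=G19: shipping_addr=NULL, billing_addr=NULL, → literal 28 Elm St → 28 Elm St
row_key=G37: shipping_addr=8 Main St → 8 Main St
row_key=G42: shipping_addr=NULL, billing_addr=NULL, → literal 28 Elm St → 28 Elm St
row_key=G52: shipping_addr=NULL, billing_addr=NULL, → literal 28 Elm St → 28 Elm St
row_key=G56: shipping_addr=NULL, billing_addr=NULL, → literal 28 Elm St → 28 Elm St
row_key=G68: shipping_addr=NULL, billing_addr=NULL, → literal 28 Elm St → 28 Elm St
row_key=G73: shipping_addr=21 Hill Ln → 21 Hill Ln
row_key=G74: shipping_addr=49 Main St → 49 Main St
row_key=G88: shipping_addr=49 Elm St → 49 Elm St
row_key=G91: shipping_addr=NULL, billing_addr=NULL, → literal 28 Elm St → 28 Elm St
row_key=G95: shipping_addr=48 Main St → 48 Main St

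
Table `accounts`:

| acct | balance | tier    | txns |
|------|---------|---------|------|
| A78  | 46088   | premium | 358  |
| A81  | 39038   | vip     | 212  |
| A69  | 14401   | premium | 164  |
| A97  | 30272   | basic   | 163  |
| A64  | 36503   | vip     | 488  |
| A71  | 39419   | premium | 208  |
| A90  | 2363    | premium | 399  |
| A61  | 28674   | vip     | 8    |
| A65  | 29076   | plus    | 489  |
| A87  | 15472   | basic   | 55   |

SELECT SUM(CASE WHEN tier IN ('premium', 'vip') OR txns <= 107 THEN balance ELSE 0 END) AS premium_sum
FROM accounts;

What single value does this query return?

221958

acct=A78: ✓ → 46088
acct=A81: ✓ → 39038
acct=A69: ✓ → 14401
acct=A97: ✗
acct=A64: ✓ → 36503
acct=A71: ✓ → 39419
acct=A90: ✓ → 2363
acct=A61: ✓ → 28674
acct=A65: ✗
acct=A87: ✓ → 15472
premium_sum = 46088 + 39038 + 14401 + 36503 + 39419 + 2363 + 28674 + 15472 = 221958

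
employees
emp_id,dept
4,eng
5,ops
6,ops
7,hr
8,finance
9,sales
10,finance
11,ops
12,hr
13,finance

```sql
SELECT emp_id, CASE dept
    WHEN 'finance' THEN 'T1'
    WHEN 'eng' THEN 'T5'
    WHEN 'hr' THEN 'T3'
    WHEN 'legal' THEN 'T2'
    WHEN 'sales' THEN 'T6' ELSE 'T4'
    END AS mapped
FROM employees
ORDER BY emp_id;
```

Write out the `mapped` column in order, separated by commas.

emp_id=4: dept='eng' → T5
emp_id=5: ELSE → T4
emp_id=6: ELSE → T4
emp_id=7: dept='hr' → T3
emp_id=8: dept='finance' → T1
emp_id=9: dept='sales' → T6
emp_id=10: dept='finance' → T1
emp_id=11: ELSE → T4
emp_id=12: dept='hr' → T3
emp_id=13: dept='finance' → T1

T5, T4, T4, T3, T1, T6, T1, T4, T3, T1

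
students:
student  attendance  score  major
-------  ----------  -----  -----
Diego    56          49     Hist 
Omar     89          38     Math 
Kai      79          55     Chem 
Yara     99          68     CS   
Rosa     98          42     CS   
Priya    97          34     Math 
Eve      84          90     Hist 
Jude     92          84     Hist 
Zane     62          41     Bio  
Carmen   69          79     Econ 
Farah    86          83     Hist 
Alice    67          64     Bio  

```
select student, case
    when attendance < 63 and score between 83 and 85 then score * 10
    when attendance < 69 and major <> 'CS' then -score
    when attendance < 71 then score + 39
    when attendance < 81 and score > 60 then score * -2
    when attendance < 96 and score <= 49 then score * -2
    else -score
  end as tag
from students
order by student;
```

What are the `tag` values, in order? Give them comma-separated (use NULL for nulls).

-64, 118, -49, -90, -83, -84, -55, -76, -34, -42, -68, -41

student=Alice: attendance < 69 and major <> 'CS' → -64
student=Carmen: attendance < 71 → 118
student=Diego: attendance < 69 and major <> 'CS' → -49
student=Eve: ELSE → -90
student=Farah: ELSE → -83
student=Jude: ELSE → -84
student=Kai: ELSE → -55
student=Omar: attendance < 96 and score <= 49 → -76
student=Priya: ELSE → -34
student=Rosa: ELSE → -42
student=Yara: ELSE → -68
student=Zane: attendance < 69 and major <> 'CS' → -41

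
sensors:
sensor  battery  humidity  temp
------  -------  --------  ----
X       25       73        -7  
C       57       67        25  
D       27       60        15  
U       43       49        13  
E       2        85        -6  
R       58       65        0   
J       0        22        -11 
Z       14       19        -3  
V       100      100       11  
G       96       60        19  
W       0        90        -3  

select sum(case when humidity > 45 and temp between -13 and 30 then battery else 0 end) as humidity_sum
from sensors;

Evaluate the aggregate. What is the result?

sensor=X: ✓ → 25
sensor=C: ✓ → 57
sensor=D: ✓ → 27
sensor=U: ✓ → 43
sensor=E: ✓ → 2
sensor=R: ✓ → 58
sensor=J: ✗
sensor=Z: ✗
sensor=V: ✓ → 100
sensor=G: ✓ → 96
sensor=W: ✓ → 0
humidity_sum = 25 + 57 + 27 + 43 + 2 + 58 + 100 + 96 = 408

408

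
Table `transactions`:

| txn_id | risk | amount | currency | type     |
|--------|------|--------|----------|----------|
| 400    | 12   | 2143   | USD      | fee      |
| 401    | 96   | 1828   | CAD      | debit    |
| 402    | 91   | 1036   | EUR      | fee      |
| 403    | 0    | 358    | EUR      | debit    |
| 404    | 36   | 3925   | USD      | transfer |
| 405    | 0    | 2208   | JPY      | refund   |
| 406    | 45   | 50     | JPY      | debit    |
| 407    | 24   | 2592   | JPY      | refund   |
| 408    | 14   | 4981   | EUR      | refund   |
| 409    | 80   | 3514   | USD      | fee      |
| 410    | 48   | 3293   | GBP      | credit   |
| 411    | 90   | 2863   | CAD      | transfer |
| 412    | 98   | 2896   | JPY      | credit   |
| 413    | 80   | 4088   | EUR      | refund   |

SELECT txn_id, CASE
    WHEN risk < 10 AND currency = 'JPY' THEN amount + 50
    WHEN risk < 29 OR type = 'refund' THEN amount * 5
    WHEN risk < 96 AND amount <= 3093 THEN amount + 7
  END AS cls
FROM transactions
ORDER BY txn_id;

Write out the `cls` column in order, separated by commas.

10715, NULL, 1043, 1790, NULL, 2258, 57, 12960, 24905, NULL, NULL, 2870, NULL, 20440

txn_id=400: risk < 29 OR type = 'refund' → 10715
txn_id=401: (no match → NULL) → NULL
txn_id=402: risk < 96 AND amount <= 3093 → 1043
txn_id=403: risk < 29 OR type = 'refund' → 1790
txn_id=404: (no match → NULL) → NULL
txn_id=405: risk < 10 AND currency = 'JPY' → 2258
txn_id=406: risk < 96 AND amount <= 3093 → 57
txn_id=407: risk < 29 OR type = 'refund' → 12960
txn_id=408: risk < 29 OR type = 'refund' → 24905
txn_id=409: (no match → NULL) → NULL
txn_id=410: (no match → NULL) → NULL
txn_id=411: risk < 96 AND amount <= 3093 → 2870
txn_id=412: (no match → NULL) → NULL
txn_id=413: risk < 29 OR type = 'refund' → 20440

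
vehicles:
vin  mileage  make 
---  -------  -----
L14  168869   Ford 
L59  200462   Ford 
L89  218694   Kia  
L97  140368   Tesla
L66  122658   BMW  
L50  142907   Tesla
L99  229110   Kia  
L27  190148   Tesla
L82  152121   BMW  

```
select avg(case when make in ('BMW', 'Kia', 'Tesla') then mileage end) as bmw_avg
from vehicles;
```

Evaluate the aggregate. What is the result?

170858

vin=L14: ✗
vin=L59: ✗
vin=L89: ✓ → 218694
vin=L97: ✓ → 140368
vin=L66: ✓ → 122658
vin=L50: ✓ → 142907
vin=L99: ✓ → 229110
vin=L27: ✓ → 190148
vin=L82: ✓ → 152121
bmw_avg = (218694 + 140368 + 122658 + 142907 + 229110 + 190148 + 152121) / 7 = 170858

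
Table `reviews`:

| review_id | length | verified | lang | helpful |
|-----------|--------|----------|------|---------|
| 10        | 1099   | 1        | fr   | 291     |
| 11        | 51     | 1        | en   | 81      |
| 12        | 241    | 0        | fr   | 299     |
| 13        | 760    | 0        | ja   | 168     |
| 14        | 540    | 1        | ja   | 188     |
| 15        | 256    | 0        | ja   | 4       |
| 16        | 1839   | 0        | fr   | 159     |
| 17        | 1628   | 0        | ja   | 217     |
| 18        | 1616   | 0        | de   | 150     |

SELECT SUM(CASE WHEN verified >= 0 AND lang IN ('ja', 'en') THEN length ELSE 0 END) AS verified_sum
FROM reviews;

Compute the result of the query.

review_id=10: ✗
review_id=11: ✓ → 51
review_id=12: ✗
review_id=13: ✓ → 760
review_id=14: ✓ → 540
review_id=15: ✓ → 256
review_id=16: ✗
review_id=17: ✓ → 1628
review_id=18: ✗
verified_sum = 51 + 760 + 540 + 256 + 1628 = 3235

3235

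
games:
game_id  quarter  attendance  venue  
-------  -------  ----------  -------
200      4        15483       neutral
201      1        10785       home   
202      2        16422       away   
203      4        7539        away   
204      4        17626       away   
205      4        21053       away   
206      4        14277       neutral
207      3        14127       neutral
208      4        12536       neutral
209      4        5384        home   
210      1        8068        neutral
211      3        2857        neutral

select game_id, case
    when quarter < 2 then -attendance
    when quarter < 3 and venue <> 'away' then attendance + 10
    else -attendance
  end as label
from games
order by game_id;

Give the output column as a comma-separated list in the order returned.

game_id=200: ELSE → -15483
game_id=201: quarter < 2 → -10785
game_id=202: ELSE → -16422
game_id=203: ELSE → -7539
game_id=204: ELSE → -17626
game_id=205: ELSE → -21053
game_id=206: ELSE → -14277
game_id=207: ELSE → -14127
game_id=208: ELSE → -12536
game_id=209: ELSE → -5384
game_id=210: quarter < 2 → -8068
game_id=211: ELSE → -2857

-15483, -10785, -16422, -7539, -17626, -21053, -14277, -14127, -12536, -5384, -8068, -2857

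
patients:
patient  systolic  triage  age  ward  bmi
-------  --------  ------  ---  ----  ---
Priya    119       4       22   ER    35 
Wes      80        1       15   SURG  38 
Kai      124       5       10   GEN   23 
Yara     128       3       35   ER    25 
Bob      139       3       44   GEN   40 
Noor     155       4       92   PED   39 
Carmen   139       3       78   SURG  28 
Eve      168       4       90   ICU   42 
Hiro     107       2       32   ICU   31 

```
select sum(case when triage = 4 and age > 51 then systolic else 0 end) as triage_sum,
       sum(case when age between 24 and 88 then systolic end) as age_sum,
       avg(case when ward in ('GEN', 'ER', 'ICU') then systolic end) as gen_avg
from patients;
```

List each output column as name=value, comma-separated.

triage_sum=323, age_sum=513, gen_avg=130.8333333333

[triage_sum: triage = 4 and age > 51]
patient=Priya: ✗
patient=Wes: ✗
patient=Kai: ✗
patient=Yara: ✗
patient=Bob: ✗
patient=Noor: ✓ → 155
patient=Carmen: ✗
patient=Eve: ✓ → 168
patient=Hiro: ✗
triage_sum = 155 + 168 = 323
—
[age_sum: age between 24 and 88]
patient=Priya: ✗
patient=Wes: ✗
patient=Kai: ✗
patient=Yara: ✓ → 128
patient=Bob: ✓ → 139
patient=Noor: ✗
patient=Carmen: ✓ → 139
patient=Eve: ✗
patient=Hiro: ✓ → 107
age_sum = 128 + 139 + 139 + 107 = 513
—
[gen_avg: ward in ('GEN', 'ER', 'ICU')]
patient=Priya: ✓ → 119
patient=Wes: ✗
patient=Kai: ✓ → 124
patient=Yara: ✓ → 128
patient=Bob: ✓ → 139
patient=Noor: ✗
patient=Carmen: ✗
patient=Eve: ✓ → 168
patient=Hiro: ✓ → 107
gen_avg = (119 + 124 + 128 + 139 + 168 + 107) / 6 = 130.8333333333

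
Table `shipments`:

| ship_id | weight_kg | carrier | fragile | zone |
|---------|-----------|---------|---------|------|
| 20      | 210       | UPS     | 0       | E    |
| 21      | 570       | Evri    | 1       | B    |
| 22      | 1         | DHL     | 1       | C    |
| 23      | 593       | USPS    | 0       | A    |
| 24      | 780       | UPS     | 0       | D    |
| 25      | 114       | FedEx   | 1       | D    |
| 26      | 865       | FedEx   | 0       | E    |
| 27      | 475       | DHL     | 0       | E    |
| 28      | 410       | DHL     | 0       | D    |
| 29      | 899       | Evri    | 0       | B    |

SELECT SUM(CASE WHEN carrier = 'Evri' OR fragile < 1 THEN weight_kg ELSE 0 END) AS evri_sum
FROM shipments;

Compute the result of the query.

4802

ship_id=20: ✓ → 210
ship_id=21: ✓ → 570
ship_id=22: ✗
ship_id=23: ✓ → 593
ship_id=24: ✓ → 780
ship_id=25: ✗
ship_id=26: ✓ → 865
ship_id=27: ✓ → 475
ship_id=28: ✓ → 410
ship_id=29: ✓ → 899
evri_sum = 210 + 570 + 593 + 780 + 865 + 475 + 410 + 899 = 4802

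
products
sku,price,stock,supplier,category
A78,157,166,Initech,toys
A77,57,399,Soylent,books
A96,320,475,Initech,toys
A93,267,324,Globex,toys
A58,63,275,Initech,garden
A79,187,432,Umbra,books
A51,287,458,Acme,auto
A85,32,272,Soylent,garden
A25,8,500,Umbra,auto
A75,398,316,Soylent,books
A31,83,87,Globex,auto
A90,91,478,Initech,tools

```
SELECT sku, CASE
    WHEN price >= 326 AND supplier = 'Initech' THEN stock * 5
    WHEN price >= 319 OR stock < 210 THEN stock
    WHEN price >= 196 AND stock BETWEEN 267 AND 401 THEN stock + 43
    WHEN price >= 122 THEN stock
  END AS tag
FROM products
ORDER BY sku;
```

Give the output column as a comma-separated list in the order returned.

NULL, 87, 458, NULL, 316, NULL, 166, 432, NULL, NULL, 367, 475

sku=A25: (no match → NULL) → NULL
sku=A31: price >= 319 OR stock < 210 → 87
sku=A51: price >= 122 → 458
sku=A58: (no match → NULL) → NULL
sku=A75: price >= 319 OR stock < 210 → 316
sku=A77: (no match → NULL) → NULL
sku=A78: price >= 319 OR stock < 210 → 166
sku=A79: price >= 122 → 432
sku=A85: (no match → NULL) → NULL
sku=A90: (no match → NULL) → NULL
sku=A93: price >= 196 AND stock BETWEEN 267 AND 401 → 367
sku=A96: price >= 319 OR stock < 210 → 475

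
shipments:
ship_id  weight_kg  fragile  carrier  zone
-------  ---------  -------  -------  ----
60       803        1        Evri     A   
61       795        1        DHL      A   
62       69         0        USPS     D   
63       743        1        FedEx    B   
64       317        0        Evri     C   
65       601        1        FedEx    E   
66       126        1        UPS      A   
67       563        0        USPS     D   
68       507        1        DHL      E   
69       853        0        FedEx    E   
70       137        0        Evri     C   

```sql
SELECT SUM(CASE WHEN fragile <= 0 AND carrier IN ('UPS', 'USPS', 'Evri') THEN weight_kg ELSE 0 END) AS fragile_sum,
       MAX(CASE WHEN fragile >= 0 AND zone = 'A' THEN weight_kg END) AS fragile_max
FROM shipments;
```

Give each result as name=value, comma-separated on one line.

[fragile_sum: fragile <= 0 AND carrier IN ('UPS', 'USPS', 'Evri')]
ship_id=60: ✗
ship_id=61: ✗
ship_id=62: ✓ → 69
ship_id=63: ✗
ship_id=64: ✓ → 317
ship_id=65: ✗
ship_id=66: ✗
ship_id=67: ✓ → 563
ship_id=68: ✗
ship_id=69: ✗
ship_id=70: ✓ → 137
fragile_sum = 69 + 317 + 563 + 137 = 1086
—
[fragile_max: fragile >= 0 AND zone = 'A']
ship_id=60: ✓ → 803
ship_id=61: ✓ → 795
ship_id=62: ✗
ship_id=63: ✗
ship_id=64: ✗
ship_id=65: ✗
ship_id=66: ✓ → 126
ship_id=67: ✗
ship_id=68: ✗
ship_id=69: ✗
ship_id=70: ✗
fragile_max = MAX(803, 795, 126) = 803

fragile_sum=1086, fragile_max=803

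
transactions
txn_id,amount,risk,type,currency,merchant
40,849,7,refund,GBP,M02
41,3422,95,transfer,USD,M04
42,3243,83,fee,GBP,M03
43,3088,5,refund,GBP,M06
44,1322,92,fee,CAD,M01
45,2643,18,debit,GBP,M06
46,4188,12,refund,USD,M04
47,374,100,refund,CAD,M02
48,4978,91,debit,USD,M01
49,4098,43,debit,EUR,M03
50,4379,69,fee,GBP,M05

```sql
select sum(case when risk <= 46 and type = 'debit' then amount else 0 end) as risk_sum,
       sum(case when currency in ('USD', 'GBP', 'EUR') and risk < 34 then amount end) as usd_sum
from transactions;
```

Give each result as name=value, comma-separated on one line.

[risk_sum: risk <= 46 and type = 'debit']
txn_id=40: ✗
txn_id=41: ✗
txn_id=42: ✗
txn_id=43: ✗
txn_id=44: ✗
txn_id=45: ✓ → 2643
txn_id=46: ✗
txn_id=47: ✗
txn_id=48: ✗
txn_id=49: ✓ → 4098
txn_id=50: ✗
risk_sum = 2643 + 4098 = 6741
—
[usd_sum: currency in ('USD', 'GBP', 'EUR') and risk < 34]
txn_id=40: ✓ → 849
txn_id=41: ✗
txn_id=42: ✗
txn_id=43: ✓ → 3088
txn_id=44: ✗
txn_id=45: ✓ → 2643
txn_id=46: ✓ → 4188
txn_id=47: ✗
txn_id=48: ✗
txn_id=49: ✗
txn_id=50: ✗
usd_sum = 849 + 3088 + 2643 + 4188 = 10768

risk_sum=6741, usd_sum=10768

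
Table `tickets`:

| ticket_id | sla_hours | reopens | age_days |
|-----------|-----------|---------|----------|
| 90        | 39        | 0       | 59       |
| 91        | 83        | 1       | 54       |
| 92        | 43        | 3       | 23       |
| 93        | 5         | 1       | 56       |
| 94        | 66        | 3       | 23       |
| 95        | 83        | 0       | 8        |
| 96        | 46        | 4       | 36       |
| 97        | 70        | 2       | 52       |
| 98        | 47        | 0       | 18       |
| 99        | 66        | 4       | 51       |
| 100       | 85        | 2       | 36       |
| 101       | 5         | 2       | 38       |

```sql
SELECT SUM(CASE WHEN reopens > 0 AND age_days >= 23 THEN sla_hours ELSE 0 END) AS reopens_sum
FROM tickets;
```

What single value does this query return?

469

ticket_id=90: ✗
ticket_id=91: ✓ → 83
ticket_id=92: ✓ → 43
ticket_id=93: ✓ → 5
ticket_id=94: ✓ → 66
ticket_id=95: ✗
ticket_id=96: ✓ → 46
ticket_id=97: ✓ → 70
ticket_id=98: ✗
ticket_id=99: ✓ → 66
ticket_id=100: ✓ → 85
ticket_id=101: ✓ → 5
reopens_sum = 83 + 43 + 5 + 66 + 46 + 70 + 66 + 85 + 5 = 469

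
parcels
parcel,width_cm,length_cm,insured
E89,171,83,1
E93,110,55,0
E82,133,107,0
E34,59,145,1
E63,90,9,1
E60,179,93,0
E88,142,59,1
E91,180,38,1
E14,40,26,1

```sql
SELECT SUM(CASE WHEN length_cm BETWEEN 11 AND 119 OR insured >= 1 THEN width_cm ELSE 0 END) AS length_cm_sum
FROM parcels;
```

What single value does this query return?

1104

parcel=E89: ✓ → 171
parcel=E93: ✓ → 110
parcel=E82: ✓ → 133
parcel=E34: ✓ → 59
parcel=E63: ✓ → 90
parcel=E60: ✓ → 179
parcel=E88: ✓ → 142
parcel=E91: ✓ → 180
parcel=E14: ✓ → 40
length_cm_sum = 171 + 110 + 133 + 59 + 90 + 179 + 142 + 180 + 40 = 1104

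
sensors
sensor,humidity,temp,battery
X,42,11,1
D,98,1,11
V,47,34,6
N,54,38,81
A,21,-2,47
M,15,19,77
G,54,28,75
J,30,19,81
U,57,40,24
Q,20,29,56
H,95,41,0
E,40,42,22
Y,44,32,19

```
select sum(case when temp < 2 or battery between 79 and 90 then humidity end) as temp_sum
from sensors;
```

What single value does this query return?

sensor=X: ✗
sensor=D: ✓ → 98
sensor=V: ✗
sensor=N: ✓ → 54
sensor=A: ✓ → 21
sensor=M: ✗
sensor=G: ✗
sensor=J: ✓ → 30
sensor=U: ✗
sensor=Q: ✗
sensor=H: ✗
sensor=E: ✗
sensor=Y: ✗
temp_sum = 98 + 54 + 21 + 30 = 203

203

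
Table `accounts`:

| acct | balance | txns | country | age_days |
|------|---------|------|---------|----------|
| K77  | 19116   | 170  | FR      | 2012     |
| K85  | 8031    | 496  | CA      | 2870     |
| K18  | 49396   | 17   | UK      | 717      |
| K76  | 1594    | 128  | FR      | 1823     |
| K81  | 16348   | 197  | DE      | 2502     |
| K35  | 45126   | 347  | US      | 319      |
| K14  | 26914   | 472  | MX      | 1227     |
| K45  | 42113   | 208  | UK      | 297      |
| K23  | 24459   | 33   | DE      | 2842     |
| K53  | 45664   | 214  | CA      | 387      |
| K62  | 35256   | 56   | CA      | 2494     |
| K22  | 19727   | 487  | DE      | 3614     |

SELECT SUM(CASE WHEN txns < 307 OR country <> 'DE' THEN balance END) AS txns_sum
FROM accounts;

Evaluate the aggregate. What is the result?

acct=K77: ✓ → 19116
acct=K85: ✓ → 8031
acct=K18: ✓ → 49396
acct=K76: ✓ → 1594
acct=K81: ✓ → 16348
acct=K35: ✓ → 45126
acct=K14: ✓ → 26914
acct=K45: ✓ → 42113
acct=K23: ✓ → 24459
acct=K53: ✓ → 45664
acct=K62: ✓ → 35256
acct=K22: ✗
txns_sum = 19116 + 8031 + 49396 + 1594 + 16348 + 45126 + 26914 + 42113 + 24459 + 45664 + 35256 = 314017

314017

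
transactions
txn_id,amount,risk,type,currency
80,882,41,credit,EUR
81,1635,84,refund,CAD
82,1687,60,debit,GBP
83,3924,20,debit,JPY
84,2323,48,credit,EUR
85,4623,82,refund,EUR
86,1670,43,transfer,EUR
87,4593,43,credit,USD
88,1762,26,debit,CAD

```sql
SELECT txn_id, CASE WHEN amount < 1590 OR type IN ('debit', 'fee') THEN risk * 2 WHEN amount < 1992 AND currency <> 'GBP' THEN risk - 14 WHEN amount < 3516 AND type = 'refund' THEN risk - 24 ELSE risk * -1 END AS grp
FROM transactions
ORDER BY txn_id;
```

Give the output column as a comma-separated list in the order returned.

txn_id=80: amount < 1590 OR type IN ('debit', 'fee') → 82
txn_id=81: amount < 1992 AND currency <> 'GBP' → 70
txn_id=82: amount < 1590 OR type IN ('debit', 'fee') → 120
txn_id=83: amount < 1590 OR type IN ('debit', 'fee') → 40
txn_id=84: ELSE → -48
txn_id=85: ELSE → -82
txn_id=86: amount < 1992 AND currency <> 'GBP' → 29
txn_id=87: ELSE → -43
txn_id=88: amount < 1590 OR type IN ('debit', 'fee') → 52

82, 70, 120, 40, -48, -82, 29, -43, 52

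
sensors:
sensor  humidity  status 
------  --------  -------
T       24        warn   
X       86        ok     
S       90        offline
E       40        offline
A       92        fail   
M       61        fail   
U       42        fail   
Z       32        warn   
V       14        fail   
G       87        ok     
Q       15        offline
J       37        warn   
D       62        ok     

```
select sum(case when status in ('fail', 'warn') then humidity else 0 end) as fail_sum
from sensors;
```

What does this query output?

sensor=T: ✓ → 24
sensor=X: ✗
sensor=S: ✗
sensor=E: ✗
sensor=A: ✓ → 92
sensor=M: ✓ → 61
sensor=U: ✓ → 42
sensor=Z: ✓ → 32
sensor=V: ✓ → 14
sensor=G: ✗
sensor=Q: ✗
sensor=J: ✓ → 37
sensor=D: ✗
fail_sum = 24 + 92 + 61 + 42 + 32 + 14 + 37 = 302

302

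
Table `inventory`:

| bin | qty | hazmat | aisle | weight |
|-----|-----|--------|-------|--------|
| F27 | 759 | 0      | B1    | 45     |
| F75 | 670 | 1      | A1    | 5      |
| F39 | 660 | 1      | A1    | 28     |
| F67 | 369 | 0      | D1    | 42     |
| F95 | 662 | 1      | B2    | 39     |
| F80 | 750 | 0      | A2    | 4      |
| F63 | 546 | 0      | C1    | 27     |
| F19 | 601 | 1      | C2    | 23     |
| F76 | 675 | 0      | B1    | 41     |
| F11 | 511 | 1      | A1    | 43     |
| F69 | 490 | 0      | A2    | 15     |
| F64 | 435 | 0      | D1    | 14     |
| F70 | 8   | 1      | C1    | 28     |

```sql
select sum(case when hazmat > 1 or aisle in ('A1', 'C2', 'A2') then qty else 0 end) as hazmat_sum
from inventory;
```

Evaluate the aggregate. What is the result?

3682

bin=F27: ✗
bin=F75: ✓ → 670
bin=F39: ✓ → 660
bin=F67: ✗
bin=F95: ✗
bin=F80: ✓ → 750
bin=F63: ✗
bin=F19: ✓ → 601
bin=F76: ✗
bin=F11: ✓ → 511
bin=F69: ✓ → 490
bin=F64: ✗
bin=F70: ✗
hazmat_sum = 670 + 660 + 750 + 601 + 511 + 490 = 3682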